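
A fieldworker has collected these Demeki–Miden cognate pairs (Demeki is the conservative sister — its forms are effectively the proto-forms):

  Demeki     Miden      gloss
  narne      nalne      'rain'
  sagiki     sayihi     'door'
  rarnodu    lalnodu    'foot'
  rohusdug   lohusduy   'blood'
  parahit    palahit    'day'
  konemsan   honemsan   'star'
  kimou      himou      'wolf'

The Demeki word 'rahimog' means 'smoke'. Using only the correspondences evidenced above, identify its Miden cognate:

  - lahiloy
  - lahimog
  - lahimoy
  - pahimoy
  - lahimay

rarnodu ~ lalnodu — Demeki r corresponds to Miden l word-initially before a back vowel.
rohusdug ~ lohusduy — Demeki g corresponds to Miden y word-finally.
Applying these to Demeki 'rahimog':
  rahimog → lahimog   (r→l word-initially before a back vowel)
  lahimog → lahimoy   (g→y word-finally)
So the Miden cognate is 'lahimoy'.

lahimoy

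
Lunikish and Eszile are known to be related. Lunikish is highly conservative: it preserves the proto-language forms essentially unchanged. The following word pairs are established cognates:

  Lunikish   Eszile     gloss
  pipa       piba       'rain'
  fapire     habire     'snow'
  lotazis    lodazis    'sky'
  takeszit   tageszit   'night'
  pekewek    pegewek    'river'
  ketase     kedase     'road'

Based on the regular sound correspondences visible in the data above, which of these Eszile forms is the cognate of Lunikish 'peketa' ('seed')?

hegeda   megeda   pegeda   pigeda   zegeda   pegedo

takeszit ~ tageszit, pekewek ~ pegewek — Lunikish k corresponds to Eszile g between vowels (before a front vowel).
lotazis ~ lodazis, ketase ~ kedase — Lunikish t corresponds to Eszile d between vowels (before a back vowel).
Applying these to Lunikish 'peketa':
  peketa → pegeta   (k→g between vowels (before a front vowel))
  pegeta → pegeda   (t→d between vowels (before a back vowel))
So the Eszile cognate is 'pegeda'.

pegeda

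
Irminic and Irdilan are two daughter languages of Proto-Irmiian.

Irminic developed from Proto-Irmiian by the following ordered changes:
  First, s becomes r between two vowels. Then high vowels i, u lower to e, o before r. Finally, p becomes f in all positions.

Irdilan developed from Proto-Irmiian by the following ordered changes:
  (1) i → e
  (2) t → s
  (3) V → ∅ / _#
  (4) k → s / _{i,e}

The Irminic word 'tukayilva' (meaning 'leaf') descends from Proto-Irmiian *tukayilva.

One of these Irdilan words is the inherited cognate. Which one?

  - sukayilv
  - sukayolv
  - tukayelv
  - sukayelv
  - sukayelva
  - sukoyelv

sukayelv

Irdilan: start from *tukayilva.
  rule 1 (vowel merger): tukayilva → tukayelva
  rule 2 (unconditioned shift): tukayelva → sukayelva
  rule 3 (apocope): sukayelva → sukayelv
  rule 4: no change — sukayelv
  ⇒ Irdilan sukayelv
Among the options, 'sukayelv' alone shows every Irdilan change applied in order.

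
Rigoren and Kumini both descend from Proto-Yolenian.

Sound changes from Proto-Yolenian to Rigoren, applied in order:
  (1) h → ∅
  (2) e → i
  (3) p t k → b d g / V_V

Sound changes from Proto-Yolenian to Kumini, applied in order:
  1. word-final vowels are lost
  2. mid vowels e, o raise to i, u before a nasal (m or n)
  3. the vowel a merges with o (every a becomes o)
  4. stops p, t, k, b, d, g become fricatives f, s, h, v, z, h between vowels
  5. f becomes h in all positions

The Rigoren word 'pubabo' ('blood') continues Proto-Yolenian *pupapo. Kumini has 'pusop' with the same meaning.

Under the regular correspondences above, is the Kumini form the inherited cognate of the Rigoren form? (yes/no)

Derive the expected Kumini reflex of *pupapo:
Kumini: *pupapo > pupap > pupop > pufop > puhop  (by apocope, vowel merger, intervocalic lenition, unconditioned shift)
The regular Kumini reflex would be 'puhop', but the attested form is 'pusop'. The correspondence is irregular, so they are not cognates (the Kumini form has a different source).

no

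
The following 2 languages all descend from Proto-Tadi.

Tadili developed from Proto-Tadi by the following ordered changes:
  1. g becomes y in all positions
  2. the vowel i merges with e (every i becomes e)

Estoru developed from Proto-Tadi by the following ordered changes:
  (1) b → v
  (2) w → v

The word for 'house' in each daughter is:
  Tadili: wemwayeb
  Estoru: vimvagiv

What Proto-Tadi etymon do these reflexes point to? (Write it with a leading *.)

Position 1: Tadili has w, Estoru has v. Tadili preserves w here (none of its changes turn any other segment into w), so the proto-segment is *w.
Position 7: Tadili has e, Estoru has i. Estoru preserves i here (none of its changes turn any other segment into i), so the proto-segment is *i.
Position 6: Tadili has y, Estoru has g. Estoru preserves g here (none of its changes turn any other segment into g), so the proto-segment is *g.
Continuing position by position gives *wimwagib; check it forward:
Tadili: *wimwagib > wimwayib > wemwayeb  (by unconditioned shift, vowel merger)
Estoru: *wimwagib > wimwagiv > vimvagiv  (by unconditioned shift, unconditioned shift)
No other proto-form is consistent with every reflex, so the reconstruction is *wimwagib.

*wimwagib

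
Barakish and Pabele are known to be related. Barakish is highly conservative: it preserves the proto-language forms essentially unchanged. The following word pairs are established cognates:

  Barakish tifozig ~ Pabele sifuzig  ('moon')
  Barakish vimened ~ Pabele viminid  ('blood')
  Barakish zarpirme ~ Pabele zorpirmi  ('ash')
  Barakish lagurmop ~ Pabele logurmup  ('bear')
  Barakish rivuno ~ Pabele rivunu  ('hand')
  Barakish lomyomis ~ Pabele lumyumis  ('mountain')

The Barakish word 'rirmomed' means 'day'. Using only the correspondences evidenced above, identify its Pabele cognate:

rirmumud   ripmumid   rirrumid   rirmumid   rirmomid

lomyomis ~ lumyumis — Barakish o corresponds to Pabele u after a consonant, before a nasal.
vimened ~ viminid — Barakish e corresponds to Pabele i after a consonant, before a consonant other than r, m, n, p, b, f, v.
Applying these to Barakish 'rirmomed':
  rirmomed → rirmumed   (o→u after a consonant, before a nasal)
  rirmumed → rirmumid   (e→i after a consonant, before a consonant other than r, m, n, p, b, f, v)
So the Pabele cognate is 'rirmumid'.

rirmumid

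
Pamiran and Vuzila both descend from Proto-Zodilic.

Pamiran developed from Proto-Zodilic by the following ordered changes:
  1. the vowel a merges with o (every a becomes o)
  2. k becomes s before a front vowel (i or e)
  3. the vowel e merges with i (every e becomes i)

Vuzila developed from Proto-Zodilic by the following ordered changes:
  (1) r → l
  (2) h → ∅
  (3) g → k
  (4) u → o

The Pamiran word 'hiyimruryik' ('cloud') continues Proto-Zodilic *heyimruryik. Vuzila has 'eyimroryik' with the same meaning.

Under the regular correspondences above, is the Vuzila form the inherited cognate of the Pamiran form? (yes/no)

Derive the expected Vuzila reflex of *heyimruryik:
Vuzila: *heyimruryik > heyimlulyik > eyimlulyik > eyimlolyik  (by unconditioned shift, h-loss, vowel merger)
The regular Vuzila reflex would be 'eyimlolyik', but the attested form is 'eyimroryik'. The correspondence is irregular, so they are not cognates (the Vuzila form has a different source).

no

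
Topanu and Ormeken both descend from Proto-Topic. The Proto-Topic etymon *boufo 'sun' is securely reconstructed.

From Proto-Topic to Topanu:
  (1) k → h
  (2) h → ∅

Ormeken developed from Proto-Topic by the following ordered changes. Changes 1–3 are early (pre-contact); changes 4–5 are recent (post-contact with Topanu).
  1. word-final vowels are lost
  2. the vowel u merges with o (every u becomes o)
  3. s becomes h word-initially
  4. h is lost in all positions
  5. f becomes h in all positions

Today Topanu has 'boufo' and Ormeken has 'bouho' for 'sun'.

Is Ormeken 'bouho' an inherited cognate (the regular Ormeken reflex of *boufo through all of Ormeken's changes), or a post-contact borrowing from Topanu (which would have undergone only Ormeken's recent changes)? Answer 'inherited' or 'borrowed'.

If inherited, *boufo would pass through all of Ormeken's changes:
Ormeken: start from *boufo.
  rule 1 (apocope): boufo → bouf
  rule 2 (vowel merger): bouf → boof
  rule 3: no change — boof
  rule 4: no change — boof
  rule 5 (unconditioned shift): boof → booh
  ⇒ Ormeken booh
If borrowed from Topanu 'boufo' after the early changes, it would undergo only the recent ones:
  rule 4 (h-loss): no change (boufo)
  rule 5 (unconditioned shift): boufo → bouho
  ⇒ as a loan: bouho
Ormeken 'bouho' matches the loan outcome 'bouho', not the inherited 'booh' — it skipped the early Ormeken changes, so it was borrowed from Topanu.

borrowed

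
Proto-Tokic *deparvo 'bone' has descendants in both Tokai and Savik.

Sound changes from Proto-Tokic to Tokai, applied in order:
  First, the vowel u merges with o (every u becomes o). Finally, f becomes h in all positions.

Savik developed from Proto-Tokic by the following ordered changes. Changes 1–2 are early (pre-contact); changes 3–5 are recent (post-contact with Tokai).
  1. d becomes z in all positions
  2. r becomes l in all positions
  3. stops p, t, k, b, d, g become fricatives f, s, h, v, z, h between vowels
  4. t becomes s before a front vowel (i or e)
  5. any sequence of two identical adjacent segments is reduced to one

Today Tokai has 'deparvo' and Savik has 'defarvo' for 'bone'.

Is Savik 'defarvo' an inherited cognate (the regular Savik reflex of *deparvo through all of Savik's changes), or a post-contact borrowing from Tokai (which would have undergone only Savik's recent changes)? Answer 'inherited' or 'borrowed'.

If inherited, *deparvo would pass through all of Savik's changes:
Savik: start from *deparvo.
  rule 1 (unconditioned shift): deparvo → zeparvo
  rule 2 (unconditioned shift): zeparvo → zepalvo
  rule 3 (intervocalic lenition): zepalvo → zefalvo
  rule 4: no change — zefalvo
  rule 5: no change — zefalvo
  ⇒ Savik zefalvo
If borrowed from Tokai 'deparvo' after the early changes, it would undergo only the recent ones:
  rule 3 (intervocalic lenition): deparvo → defarvo
  rule 4 (palatalisation): no change (defarvo)
  rule 5 (degemination): no change (defarvo)
  ⇒ as a loan: defarvo
Savik 'defarvo' matches the loan outcome 'defarvo', not the inherited 'zefalvo' — it skipped the early Savik changes, so it was borrowed from Tokai.

borrowed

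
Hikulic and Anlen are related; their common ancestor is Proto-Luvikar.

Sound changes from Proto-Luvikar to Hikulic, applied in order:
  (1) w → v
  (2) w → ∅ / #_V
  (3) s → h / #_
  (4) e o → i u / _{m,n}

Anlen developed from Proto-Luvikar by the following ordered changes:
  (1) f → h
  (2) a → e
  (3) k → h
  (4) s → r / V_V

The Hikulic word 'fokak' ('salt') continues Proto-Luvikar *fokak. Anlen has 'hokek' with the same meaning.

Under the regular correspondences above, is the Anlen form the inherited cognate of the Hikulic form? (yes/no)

Derive the expected Anlen reflex of *fokak:
Anlen: *fokak > hokak > hokek > hoheh  (by unconditioned shift, vowel merger, unconditioned shift)
The regular Anlen reflex would be 'hoheh', but the attested form is 'hokek'. The correspondence is irregular, so they are not cognates (the Anlen form has a different source).

no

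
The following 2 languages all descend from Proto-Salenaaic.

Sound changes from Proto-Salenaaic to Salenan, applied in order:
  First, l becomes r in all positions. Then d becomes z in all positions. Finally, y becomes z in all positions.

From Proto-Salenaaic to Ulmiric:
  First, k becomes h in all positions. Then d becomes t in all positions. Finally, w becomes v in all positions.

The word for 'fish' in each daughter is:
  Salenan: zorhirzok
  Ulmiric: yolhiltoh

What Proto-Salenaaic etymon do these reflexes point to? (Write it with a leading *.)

*yolhildok

Position 6: Salenan has r, Ulmiric has l. Ulmiric preserves l here (none of its changes turn any other segment into l), so the proto-segment is *l.
Position 9: Salenan has k, Ulmiric has h. Salenan preserves k here (none of its changes turn any other segment into k), so the proto-segment is *k.
Verify the candidate proto-form against each daughter:
Salenan: start from *yolhildok.
  rule 1 (unconditioned shift): yolhildok → yorhirdok
  rule 2 (unconditioned shift): yorhirdok → yorhirzok
  rule 3 (unconditioned shift): yorhirzok → zorhirzok
  ⇒ Salenan zorhirzok
Ulmiric: start from *yolhildok.
  rule 1 (unconditioned shift): yolhildok → yolhildoh
  rule 2 (unconditioned shift): yolhildoh → yolhiltoh
  rule 3: no change — yolhiltoh
  ⇒ Ulmiric yolhiltoh
*yolhildok is the unique common source.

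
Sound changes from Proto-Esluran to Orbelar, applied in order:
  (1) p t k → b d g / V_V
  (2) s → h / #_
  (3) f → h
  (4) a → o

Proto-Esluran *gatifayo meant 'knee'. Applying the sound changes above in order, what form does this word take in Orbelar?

godihoyo

Orbelar: *gatifayo
  gatifayo → gadifayo   [intervocalic voicing]
  gadifayo (rule 2 does not apply)
  gadifayo → gadihayo   [unconditioned shift]
  gadihayo → godihoyo   [vowel merger]
  giving Orbelar godihoyo.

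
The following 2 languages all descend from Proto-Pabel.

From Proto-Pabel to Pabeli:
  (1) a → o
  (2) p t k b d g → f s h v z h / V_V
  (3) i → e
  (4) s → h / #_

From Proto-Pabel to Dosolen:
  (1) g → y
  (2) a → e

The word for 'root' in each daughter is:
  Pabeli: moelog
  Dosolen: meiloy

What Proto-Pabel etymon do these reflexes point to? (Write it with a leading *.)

Position 3: Pabeli has e, Dosolen has i. Dosolen preserves i here (none of its changes turn any other segment into i), so the proto-segment is *i.
Position 6: Pabeli has g, Dosolen has y. Pabeli preserves g here (none of its changes turn any other segment into g), so the proto-segment is *g.
Continuing position by position gives *mailog; check it forward:
Pabeli: start from *mailog.
  rule 1 (vowel merger): mailog → moilog
  rule 2: no change — moilog
  rule 3 (vowel merger): moilog → moelog
  rule 4: no change — moelog
  ⇒ Pabeli moelog
Dosolen: start from *mailog.
  rule 1 (unconditioned shift): mailog → mailoy
  rule 2 (vowel merger): mailoy → meiloy
  ⇒ Dosolen meiloy
No other proto-form is consistent with every reflex, so the reconstruction is *mailog.

*mailog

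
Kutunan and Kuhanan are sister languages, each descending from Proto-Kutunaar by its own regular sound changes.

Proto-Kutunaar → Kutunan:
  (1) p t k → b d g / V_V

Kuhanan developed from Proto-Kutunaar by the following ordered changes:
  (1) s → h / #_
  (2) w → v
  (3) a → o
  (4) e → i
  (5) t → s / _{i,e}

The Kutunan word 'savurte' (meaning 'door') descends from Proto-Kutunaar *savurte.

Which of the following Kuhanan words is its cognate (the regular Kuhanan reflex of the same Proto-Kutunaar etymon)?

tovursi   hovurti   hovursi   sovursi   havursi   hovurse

hovursi

Kuhanan: start from *savurte.
  rule 1 (debuccalisation): savurte → havurte
  rule 2: no change — havurte
  rule 3 (vowel merger): havurte → hovurte
  rule 4 (vowel merger): hovurte → hovurti
  rule 5 (palatalisation): hovurti → hovursi
  ⇒ Kuhanan hovursi
The other candidates each miss or misapply at least one Kuhanan change.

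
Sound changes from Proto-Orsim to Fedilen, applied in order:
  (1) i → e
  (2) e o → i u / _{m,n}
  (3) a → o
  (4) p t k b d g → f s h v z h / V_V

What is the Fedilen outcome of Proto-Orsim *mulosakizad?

Fedilen: *mulosakizad > mulosakezad > mulosokezod > mulosohezod  (by vowel merger, vowel merger, intervocalic lenition)

mulosohezod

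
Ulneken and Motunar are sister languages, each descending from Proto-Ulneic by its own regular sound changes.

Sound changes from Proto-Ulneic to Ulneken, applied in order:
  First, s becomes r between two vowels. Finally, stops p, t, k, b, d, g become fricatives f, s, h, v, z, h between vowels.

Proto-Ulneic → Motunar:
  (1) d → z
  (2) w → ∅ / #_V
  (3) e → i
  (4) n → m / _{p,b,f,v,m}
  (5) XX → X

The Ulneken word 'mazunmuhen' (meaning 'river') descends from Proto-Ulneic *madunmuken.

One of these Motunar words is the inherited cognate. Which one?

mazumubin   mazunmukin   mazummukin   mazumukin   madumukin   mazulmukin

Motunar: *madunmuken
  madunmuken → mazunmuken   [unconditioned shift]
  mazunmuken (rule 2 does not apply)
  mazunmuken → mazunmukin   [vowel merger]
  mazunmukin → mazummukin   [nasal place assimilation]
  mazummukin → mazumukin   [degemination]
  giving Motunar mazumukin.
Among the options, 'mazumukin' alone shows every Motunar change applied in order.

mazumukin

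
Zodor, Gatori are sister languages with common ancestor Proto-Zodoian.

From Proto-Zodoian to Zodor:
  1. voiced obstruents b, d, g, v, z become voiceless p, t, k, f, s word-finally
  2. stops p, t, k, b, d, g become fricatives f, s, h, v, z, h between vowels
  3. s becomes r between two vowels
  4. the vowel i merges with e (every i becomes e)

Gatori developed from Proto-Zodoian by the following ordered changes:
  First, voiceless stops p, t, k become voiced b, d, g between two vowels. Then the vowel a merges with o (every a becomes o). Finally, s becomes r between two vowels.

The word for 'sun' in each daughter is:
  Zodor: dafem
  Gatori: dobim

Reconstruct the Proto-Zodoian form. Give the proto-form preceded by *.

*dapim

Position 3: Zodor has f, Gatori has b. Taking the neighbouring segments as reconstructed: Zodor f could go back to *p or *f; Gatori b could go back to *p or *b — the one source consistent with every daughter is *p.
Position 2: Zodor has a, Gatori has o. Zodor preserves a here (none of its changes turn any other segment into a), so the proto-segment is *a.
This points to *dapim. Verify forward in each daughter:
Zodor: start from *dapim.
  rule 1: no change — dapim
  rule 2 (intervocalic lenition): dapim → dafim
  rule 3: no change — dafim
  rule 4 (vowel merger): dafim → dafem
  ⇒ Zodor dafem
Gatori: *dapim
  dapim → dabim   [intervocalic voicing]
  dabim → dobim   [vowel merger]
  dobim (rule 3 does not apply)
  giving Gatori dobim.
*dapim is the unique common source.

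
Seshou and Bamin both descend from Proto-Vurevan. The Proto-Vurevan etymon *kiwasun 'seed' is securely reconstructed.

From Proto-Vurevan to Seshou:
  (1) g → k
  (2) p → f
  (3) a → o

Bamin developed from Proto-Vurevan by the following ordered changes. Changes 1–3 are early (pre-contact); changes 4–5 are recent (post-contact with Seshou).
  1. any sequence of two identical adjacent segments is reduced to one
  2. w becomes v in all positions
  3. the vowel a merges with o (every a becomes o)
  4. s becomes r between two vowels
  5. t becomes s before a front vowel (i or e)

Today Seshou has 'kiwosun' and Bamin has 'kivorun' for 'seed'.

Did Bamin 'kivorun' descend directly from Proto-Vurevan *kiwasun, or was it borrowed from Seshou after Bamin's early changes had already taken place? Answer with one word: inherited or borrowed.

inherited

If inherited, *kiwasun would pass through all of Bamin's changes:
Bamin: *kiwasun
  kiwasun (rule 1 does not apply)
  kiwasun → kivasun   [unconditioned shift]
  kivasun → kivosun   [vowel merger]
  kivosun → kivorun   [rhotacism]
  kivorun (rule 5 does not apply)
  giving Bamin kivorun.
If borrowed from Seshou 'kiwosun' after the early changes, it would undergo only the recent ones:
  rule 4 (rhotacism): kiwosun → kiworun
  rule 5 (palatalisation): no change (kiworun)
  ⇒ as a loan: kiworun
Bamin 'kivorun' matches the inherited outcome exactly, so it is an inherited cognate, not a loan.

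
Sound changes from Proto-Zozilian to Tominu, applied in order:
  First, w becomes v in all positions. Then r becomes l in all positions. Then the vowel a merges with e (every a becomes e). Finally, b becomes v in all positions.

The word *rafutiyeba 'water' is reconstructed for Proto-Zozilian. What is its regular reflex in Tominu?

Tominu: *rafutiyeba
  rafutiyeba (rule 1 does not apply)
  rafutiyeba → lafutiyeba   [unconditioned shift]
  lafutiyeba → lefutiyebe   [vowel merger]
  lefutiyebe → lefutiyeve   [unconditioned shift]
  giving Tominu lefutiyeve.

lefutiyeve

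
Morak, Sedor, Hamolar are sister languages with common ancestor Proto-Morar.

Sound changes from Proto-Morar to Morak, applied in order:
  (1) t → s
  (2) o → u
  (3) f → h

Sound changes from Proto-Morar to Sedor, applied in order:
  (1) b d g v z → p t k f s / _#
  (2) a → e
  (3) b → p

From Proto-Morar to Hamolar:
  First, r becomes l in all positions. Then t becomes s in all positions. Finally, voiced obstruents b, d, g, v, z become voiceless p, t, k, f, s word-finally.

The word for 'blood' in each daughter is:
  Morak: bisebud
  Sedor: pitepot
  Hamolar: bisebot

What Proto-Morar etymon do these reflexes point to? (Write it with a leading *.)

Position 7: Morak has d, Sedor has t, Hamolar has t. Morak preserves d here (none of its changes turn any other segment into d), so the proto-segment is *d.
Position 3: Morak has s, Sedor has t, Hamolar has s. Taking the neighbouring segments as reconstructed: Morak s could go back to *t or *s; Sedor t can only go back to *t; Hamolar s could go back to *t or *s — the one source consistent with every daughter is *t.
Position 1: Morak has b, Sedor has p, Hamolar has b. Morak preserves b here (none of its changes turn any other segment into b), so the proto-segment is *b.
This points to *bitebod. Verify forward in each daughter:
Morak: *bitebod
  bitebod → bisebod   [unconditioned shift]
  bisebod → bisebud   [vowel merger]
  bisebud (rule 3 does not apply)
  giving Morak bisebud.
Sedor: *bitebod > bitebot > pitepot  (by final devoicing, unconditioned shift)
Hamolar: *bitebod > bisebod > bisebot  (by unconditioned shift, final devoicing)
*bitebod is the unique common source.

*bitebod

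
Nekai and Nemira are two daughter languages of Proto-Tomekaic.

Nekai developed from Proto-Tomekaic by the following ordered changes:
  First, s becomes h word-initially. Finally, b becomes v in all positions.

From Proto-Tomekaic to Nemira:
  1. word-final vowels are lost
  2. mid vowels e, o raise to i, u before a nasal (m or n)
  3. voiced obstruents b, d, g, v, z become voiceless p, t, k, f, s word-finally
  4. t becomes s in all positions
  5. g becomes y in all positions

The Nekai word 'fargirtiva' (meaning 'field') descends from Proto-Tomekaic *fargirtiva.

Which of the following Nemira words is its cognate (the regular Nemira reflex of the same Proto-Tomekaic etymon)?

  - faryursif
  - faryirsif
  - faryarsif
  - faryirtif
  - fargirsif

faryirsif

Nemira: start from *fargirtiva.
  rule 1 (apocope): fargirtiva → fargirtiv
  rule 2: no change — fargirtiv
  rule 3 (final devoicing): fargirtiv → fargirtif
  rule 4 (unconditioned shift): fargirtif → fargirsif
  rule 5 (unconditioned shift): fargirsif → faryirsif
  ⇒ Nemira faryirsif
The other candidates each miss or misapply at least one Nemira change.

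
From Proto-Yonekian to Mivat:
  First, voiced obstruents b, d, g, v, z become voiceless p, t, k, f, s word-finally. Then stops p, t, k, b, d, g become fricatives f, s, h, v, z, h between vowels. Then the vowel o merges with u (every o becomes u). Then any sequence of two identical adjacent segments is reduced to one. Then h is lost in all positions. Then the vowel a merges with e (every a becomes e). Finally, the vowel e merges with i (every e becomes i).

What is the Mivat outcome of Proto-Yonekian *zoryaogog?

zuryiuuk

Mivat: *zoryaogog > zoryaogok > zoryaohok > zuryauhuk > zuryauuk > zuryeuuk > zuryiuuk  (by final devoicing, intervocalic lenition, vowel merger, h-loss, vowel merger, vowel merger)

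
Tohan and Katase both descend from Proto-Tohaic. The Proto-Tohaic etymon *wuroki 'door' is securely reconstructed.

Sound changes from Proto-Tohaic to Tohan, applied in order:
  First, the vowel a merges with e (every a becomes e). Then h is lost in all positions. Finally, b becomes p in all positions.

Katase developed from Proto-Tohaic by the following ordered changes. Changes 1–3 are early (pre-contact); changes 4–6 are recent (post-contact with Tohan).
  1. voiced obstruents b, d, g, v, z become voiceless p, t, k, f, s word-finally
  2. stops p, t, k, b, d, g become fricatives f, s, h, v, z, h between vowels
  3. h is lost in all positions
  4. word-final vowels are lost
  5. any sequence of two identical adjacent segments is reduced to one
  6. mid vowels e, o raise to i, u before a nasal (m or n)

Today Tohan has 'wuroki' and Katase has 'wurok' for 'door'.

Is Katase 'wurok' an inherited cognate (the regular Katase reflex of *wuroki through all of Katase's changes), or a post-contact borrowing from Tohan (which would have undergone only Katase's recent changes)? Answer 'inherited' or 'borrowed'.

borrowed

If inherited, *wuroki would pass through all of Katase's changes:
Katase: *wuroki > wurohi > wuroi > wuro  (by intervocalic lenition, h-loss, apocope)
If borrowed from Tohan 'wuroki' after the early changes, it would undergo only the recent ones:
  rule 4 (apocope): wuroki → wurok
  rule 5 (degemination): no change (wurok)
  rule 6 (pre-nasal raising): no change (wurok)
  ⇒ as a loan: wurok
Katase 'wurok' matches the loan outcome 'wurok', not the inherited 'wuro' — it skipped the early Katase changes, so it was borrowed from Tohan.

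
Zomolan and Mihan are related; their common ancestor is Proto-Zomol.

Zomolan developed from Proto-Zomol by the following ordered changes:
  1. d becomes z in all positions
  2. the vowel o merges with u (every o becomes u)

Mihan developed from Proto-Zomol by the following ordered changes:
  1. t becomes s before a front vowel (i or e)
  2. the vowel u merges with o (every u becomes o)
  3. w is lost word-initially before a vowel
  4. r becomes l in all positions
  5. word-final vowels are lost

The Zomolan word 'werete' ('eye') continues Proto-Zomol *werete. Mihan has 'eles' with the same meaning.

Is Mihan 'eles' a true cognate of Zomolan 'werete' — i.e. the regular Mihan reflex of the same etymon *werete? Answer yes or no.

yes

Derive the expected Mihan reflex of *werete:
Mihan: start from *werete.
  rule 1 (palatalisation): werete → werese
  rule 2: no change — werese
  rule 3 (glide loss): werese → erese
  rule 4 (unconditioned shift): erese → elese
  rule 5 (apocope): elese → eles
  ⇒ Mihan eles
Mihan 'eles' matches the regular reflex exactly, so the pair is cognate.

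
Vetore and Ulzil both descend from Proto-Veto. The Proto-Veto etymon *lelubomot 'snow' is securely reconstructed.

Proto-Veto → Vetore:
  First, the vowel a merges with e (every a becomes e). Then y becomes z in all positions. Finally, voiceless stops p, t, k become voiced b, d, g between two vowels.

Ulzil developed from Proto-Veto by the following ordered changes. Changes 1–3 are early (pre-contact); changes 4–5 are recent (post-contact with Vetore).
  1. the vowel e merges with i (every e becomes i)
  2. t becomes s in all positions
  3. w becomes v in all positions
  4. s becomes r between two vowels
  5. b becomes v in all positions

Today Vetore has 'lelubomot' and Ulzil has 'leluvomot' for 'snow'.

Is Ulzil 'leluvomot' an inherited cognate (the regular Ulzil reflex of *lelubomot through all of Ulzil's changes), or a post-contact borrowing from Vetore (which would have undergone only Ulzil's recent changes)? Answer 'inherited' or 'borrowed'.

If inherited, *lelubomot would pass through all of Ulzil's changes:
Ulzil: *lelubomot > lilubomot > lilubomos > liluvomos  (by vowel merger, unconditioned shift, unconditioned shift)
If borrowed from Vetore 'lelubomot' after the early changes, it would undergo only the recent ones:
  rule 4 (rhotacism): no change (lelubomot)
  rule 5 (unconditioned shift): lelubomot → leluvomot
  ⇒ as a loan: leluvomot
Ulzil 'leluvomot' matches the loan outcome 'leluvomot', not the inherited 'liluvomos' — it skipped the early Ulzil changes, so it was borrowed from Vetore.

borrowed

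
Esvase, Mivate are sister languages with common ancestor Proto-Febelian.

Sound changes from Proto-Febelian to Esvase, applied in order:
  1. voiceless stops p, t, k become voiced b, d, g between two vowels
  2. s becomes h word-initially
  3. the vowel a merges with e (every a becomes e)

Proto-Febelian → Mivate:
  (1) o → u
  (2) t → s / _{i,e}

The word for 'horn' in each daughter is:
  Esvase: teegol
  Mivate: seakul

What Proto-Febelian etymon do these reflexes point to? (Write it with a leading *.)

Position 5: Esvase has o, Mivate has u. Esvase preserves o here (none of its changes turn any other segment into o), so the proto-segment is *o.
Position 1: Esvase has t, Mivate has s. Esvase preserves t here (none of its changes turn any other segment into t), so the proto-segment is *t.
Verify the candidate proto-form against each daughter:
Esvase: *teakol > teagol > teegol  (by intervocalic voicing, vowel merger)
Mivate: start from *teakol.
  rule 1 (vowel merger): teakol → teakul
  rule 2 (palatalisation): teakul → seakul
  ⇒ Mivate seakul
Only *teakol yields all of Esvase teegol, Mivate seakul.

*teakol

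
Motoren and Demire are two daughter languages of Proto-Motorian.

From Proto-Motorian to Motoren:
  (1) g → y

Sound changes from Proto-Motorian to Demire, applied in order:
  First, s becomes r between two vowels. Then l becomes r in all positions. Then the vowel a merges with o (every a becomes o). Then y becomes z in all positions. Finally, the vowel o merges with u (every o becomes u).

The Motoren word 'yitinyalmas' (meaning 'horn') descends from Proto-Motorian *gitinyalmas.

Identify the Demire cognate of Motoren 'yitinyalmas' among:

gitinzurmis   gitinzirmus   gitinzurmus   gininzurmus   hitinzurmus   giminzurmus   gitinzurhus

gitinzurmus

Demire: *gitinyalmas
  gitinyalmas (rule 1 does not apply)
  gitinyalmas → gitinyarmas   [unconditioned shift]
  gitinyarmas → gitinyormos   [vowel merger]
  gitinyormos → gitinzormos   [unconditioned shift]
  gitinzormos → gitinzurmus   [vowel merger]
  giving Demire gitinzurmus.
Only 'gitinzurmus' matches the regular Demire development of *gitinyalmas.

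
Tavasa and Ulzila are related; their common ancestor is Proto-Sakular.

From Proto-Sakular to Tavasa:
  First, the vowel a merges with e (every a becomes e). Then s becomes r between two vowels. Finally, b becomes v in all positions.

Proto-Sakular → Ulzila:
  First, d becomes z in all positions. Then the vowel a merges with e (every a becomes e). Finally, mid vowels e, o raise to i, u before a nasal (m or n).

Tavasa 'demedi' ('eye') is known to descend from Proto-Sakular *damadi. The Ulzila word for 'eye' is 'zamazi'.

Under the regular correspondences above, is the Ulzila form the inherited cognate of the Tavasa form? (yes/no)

no

Derive the expected Ulzila reflex of *damadi:
Ulzila: start from *damadi.
  rule 1 (unconditioned shift): damadi → zamazi
  rule 2 (vowel merger): zamazi → zemezi
  rule 3 (pre-nasal raising): zemezi → zimezi
  ⇒ Ulzila zimezi
The regular Ulzila reflex would be 'zimezi', but the attested form is 'zamazi'. The correspondence is irregular, so they are not cognates (the Ulzila form has a different source).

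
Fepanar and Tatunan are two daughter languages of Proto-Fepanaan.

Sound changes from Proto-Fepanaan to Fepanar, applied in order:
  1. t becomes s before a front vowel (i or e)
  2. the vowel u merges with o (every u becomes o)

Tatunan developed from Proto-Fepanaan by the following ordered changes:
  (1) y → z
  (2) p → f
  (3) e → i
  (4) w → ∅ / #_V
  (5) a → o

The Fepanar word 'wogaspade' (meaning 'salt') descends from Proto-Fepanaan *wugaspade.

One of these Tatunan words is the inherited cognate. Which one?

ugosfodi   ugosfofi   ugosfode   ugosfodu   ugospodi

Tatunan: start from *wugaspade.
  rule 1: no change — wugaspade
  rule 2 (unconditioned shift): wugaspade → wugasfade
  rule 3 (vowel merger): wugasfade → wugasfadi
  rule 4 (glide loss): wugasfadi → ugasfadi
  rule 5 (vowel merger): ugasfadi → ugosfodi
  ⇒ Tatunan ugosfodi
Among the options, 'ugosfodi' alone shows every Tatunan change applied in order.

ugosfodi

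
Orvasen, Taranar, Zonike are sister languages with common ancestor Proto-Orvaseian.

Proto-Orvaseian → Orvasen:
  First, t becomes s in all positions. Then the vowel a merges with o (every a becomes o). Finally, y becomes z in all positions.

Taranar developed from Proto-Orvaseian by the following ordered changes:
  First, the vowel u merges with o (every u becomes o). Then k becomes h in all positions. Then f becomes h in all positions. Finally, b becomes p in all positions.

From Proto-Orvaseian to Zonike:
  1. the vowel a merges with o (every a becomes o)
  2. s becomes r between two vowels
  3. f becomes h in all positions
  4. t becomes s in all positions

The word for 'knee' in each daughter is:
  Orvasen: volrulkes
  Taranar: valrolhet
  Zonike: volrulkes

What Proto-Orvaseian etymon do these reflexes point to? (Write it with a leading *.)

Position 5: Orvasen has u, Taranar has o, Zonike has u. Orvasen preserves u here (none of its changes turn any other segment into u), so the proto-segment is *u.
Position 7: Orvasen has k, Taranar has h, Zonike has k. Orvasen preserves k here (none of its changes turn any other segment into k), so the proto-segment is *k.
Position 2: Orvasen has o, Taranar has a, Zonike has o. Taranar preserves a here (none of its changes turn any other segment into a), so the proto-segment is *a.
Verify the candidate proto-form against each daughter:
Orvasen: *valrulket > valrulkes > volrulkes  (by unconditioned shift, vowel merger)
Taranar: *valrulket
  valrulket → valrolket   [vowel merger]
  valrolket → valrolhet   [unconditioned shift]
  valrolhet (rule 3 does not apply)
  valrolhet (rule 4 does not apply)
  giving Taranar valrolhet.
Zonike: start from *valrulket.
  rule 1 (vowel merger): valrulket → volrulket
  rule 2: no change — volrulket
  rule 3: no change — volrulket
  rule 4 (unconditioned shift): volrulket → volrulkes
  ⇒ Zonike volrulkes
No other proto-form is consistent with every reflex, so the reconstruction is *valrulket.

*valrulket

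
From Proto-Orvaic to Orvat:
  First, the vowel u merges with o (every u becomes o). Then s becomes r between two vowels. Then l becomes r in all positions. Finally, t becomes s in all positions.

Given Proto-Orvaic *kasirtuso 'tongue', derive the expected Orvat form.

Orvat: *kasirtuso
  kasirtuso → kasirtoso   [vowel merger]
  kasirtoso → karirtoro   [rhotacism]
  karirtoro (rule 3 does not apply)
  karirtoro → karirsoro   [unconditioned shift]
  giving Orvat karirsoro.

karirsoro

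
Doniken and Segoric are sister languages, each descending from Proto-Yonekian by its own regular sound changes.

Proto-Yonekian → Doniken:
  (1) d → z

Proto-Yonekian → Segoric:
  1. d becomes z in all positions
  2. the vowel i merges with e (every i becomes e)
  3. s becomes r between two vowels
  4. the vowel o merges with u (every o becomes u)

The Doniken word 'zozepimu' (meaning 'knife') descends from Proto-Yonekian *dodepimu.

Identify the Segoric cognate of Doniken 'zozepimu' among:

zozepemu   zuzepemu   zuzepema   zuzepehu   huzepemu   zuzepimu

Segoric: *dodepimu
  dodepimu → zozepimu   [unconditioned shift]
  zozepimu → zozepemu   [vowel merger]
  zozepemu (rule 3 does not apply)
  zozepemu → zuzepemu   [vowel merger]
  giving Segoric zuzepemu.
Only 'zuzepemu' matches the regular Segoric development of *dodepimu.

zuzepemu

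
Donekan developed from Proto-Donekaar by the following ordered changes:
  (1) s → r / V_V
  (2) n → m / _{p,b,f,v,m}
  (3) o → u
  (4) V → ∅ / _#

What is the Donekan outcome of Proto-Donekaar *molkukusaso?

mulkukurar

Donekan: *molkukusaso
  molkukusaso → molkukuraro   [rhotacism]
  molkukuraro (rule 2 does not apply)
  molkukuraro → mulkukuraru   [vowel merger]
  mulkukuraru → mulkukurar   [apocope]
  giving Donekan mulkukurar.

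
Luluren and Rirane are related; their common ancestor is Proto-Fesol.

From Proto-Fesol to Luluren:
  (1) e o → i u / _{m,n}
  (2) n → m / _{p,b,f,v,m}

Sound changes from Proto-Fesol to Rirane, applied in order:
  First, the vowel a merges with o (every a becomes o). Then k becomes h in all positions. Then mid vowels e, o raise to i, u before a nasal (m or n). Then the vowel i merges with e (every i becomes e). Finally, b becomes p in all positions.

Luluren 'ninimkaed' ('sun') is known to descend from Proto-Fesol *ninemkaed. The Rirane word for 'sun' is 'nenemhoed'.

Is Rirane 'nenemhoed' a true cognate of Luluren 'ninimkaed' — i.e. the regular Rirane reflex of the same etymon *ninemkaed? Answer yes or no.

yes

Derive the expected Rirane reflex of *ninemkaed:
Rirane: start from *ninemkaed.
  rule 1 (vowel merger): ninemkaed → ninemkoed
  rule 2 (unconditioned shift): ninemkoed → ninemhoed
  rule 3 (pre-nasal raising): ninemhoed → ninimhoed
  rule 4 (vowel merger): ninimhoed → nenemhoed
  rule 5: no change — nenemhoed
  ⇒ Rirane nenemhoed
Rirane 'nenemhoed' matches the regular reflex exactly, so the pair is cognate.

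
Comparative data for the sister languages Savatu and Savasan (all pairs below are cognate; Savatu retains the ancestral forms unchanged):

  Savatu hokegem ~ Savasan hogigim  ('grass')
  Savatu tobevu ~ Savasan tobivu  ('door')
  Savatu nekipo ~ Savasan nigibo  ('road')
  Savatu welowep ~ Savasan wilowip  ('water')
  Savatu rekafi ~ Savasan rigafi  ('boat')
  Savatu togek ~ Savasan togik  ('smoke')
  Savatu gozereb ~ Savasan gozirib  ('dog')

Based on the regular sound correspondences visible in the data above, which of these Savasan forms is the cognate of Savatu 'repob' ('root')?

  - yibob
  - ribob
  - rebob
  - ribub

welowep ~ wilowip — Savatu e corresponds to Savasan i after a consonant, before a labial obstruent.
nekipo ~ nigibo — Savatu p corresponds to Savasan b between vowels (before a back vowel).
Applying these to Savatu 'repob':
  repob → ripob   (e→i after a consonant, before a labial obstruent)
  ripob → ribob   (p→b between vowels (before a back vowel))
So the Savasan cognate is 'ribob'.

ribob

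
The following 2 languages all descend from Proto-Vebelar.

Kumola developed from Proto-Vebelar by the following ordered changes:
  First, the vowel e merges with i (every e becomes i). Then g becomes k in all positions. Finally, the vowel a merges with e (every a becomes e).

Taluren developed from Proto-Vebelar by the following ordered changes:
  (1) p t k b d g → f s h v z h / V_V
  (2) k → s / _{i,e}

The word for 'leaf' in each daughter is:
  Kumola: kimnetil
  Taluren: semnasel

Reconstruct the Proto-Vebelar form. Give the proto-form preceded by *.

*kemnatel

Position 1: Kumola has k, Taluren has s. Taking the neighbouring segments as reconstructed: Kumola k could go back to *k or *g; Taluren s could go back to *k or *s — the one source consistent with every daughter is *k.
Position 6: Kumola has t, Taluren has s. Kumola preserves t here (none of its changes turn any other segment into t), so the proto-segment is *t.
Continuing position by position gives *kemnatel; check it forward:
Kumola: *kemnatel > kimnatil > kimnetil  (by vowel merger, vowel merger)
Taluren: *kemnatel > kemnasel > semnasel  (by intervocalic lenition, palatalisation)
No other proto-form is consistent with every reflex, so the reconstruction is *kemnatel.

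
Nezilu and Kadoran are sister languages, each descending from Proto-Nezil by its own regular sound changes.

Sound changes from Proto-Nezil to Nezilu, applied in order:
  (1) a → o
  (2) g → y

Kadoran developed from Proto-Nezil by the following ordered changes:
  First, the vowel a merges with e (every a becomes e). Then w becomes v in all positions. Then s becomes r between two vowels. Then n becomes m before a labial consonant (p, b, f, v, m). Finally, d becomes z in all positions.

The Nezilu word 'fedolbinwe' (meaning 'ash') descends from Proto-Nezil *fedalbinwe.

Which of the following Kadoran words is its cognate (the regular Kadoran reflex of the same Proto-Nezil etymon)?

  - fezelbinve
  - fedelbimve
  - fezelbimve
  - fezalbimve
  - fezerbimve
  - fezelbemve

Kadoran: *fedalbinwe > fedelbinwe > fedelbinve > fedelbimve > fezelbimve  (by vowel merger, unconditioned shift, nasal place assimilation, unconditioned shift)
Only 'fezelbimve' matches the regular Kadoran development of *fedalbinwe.

fezelbimve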